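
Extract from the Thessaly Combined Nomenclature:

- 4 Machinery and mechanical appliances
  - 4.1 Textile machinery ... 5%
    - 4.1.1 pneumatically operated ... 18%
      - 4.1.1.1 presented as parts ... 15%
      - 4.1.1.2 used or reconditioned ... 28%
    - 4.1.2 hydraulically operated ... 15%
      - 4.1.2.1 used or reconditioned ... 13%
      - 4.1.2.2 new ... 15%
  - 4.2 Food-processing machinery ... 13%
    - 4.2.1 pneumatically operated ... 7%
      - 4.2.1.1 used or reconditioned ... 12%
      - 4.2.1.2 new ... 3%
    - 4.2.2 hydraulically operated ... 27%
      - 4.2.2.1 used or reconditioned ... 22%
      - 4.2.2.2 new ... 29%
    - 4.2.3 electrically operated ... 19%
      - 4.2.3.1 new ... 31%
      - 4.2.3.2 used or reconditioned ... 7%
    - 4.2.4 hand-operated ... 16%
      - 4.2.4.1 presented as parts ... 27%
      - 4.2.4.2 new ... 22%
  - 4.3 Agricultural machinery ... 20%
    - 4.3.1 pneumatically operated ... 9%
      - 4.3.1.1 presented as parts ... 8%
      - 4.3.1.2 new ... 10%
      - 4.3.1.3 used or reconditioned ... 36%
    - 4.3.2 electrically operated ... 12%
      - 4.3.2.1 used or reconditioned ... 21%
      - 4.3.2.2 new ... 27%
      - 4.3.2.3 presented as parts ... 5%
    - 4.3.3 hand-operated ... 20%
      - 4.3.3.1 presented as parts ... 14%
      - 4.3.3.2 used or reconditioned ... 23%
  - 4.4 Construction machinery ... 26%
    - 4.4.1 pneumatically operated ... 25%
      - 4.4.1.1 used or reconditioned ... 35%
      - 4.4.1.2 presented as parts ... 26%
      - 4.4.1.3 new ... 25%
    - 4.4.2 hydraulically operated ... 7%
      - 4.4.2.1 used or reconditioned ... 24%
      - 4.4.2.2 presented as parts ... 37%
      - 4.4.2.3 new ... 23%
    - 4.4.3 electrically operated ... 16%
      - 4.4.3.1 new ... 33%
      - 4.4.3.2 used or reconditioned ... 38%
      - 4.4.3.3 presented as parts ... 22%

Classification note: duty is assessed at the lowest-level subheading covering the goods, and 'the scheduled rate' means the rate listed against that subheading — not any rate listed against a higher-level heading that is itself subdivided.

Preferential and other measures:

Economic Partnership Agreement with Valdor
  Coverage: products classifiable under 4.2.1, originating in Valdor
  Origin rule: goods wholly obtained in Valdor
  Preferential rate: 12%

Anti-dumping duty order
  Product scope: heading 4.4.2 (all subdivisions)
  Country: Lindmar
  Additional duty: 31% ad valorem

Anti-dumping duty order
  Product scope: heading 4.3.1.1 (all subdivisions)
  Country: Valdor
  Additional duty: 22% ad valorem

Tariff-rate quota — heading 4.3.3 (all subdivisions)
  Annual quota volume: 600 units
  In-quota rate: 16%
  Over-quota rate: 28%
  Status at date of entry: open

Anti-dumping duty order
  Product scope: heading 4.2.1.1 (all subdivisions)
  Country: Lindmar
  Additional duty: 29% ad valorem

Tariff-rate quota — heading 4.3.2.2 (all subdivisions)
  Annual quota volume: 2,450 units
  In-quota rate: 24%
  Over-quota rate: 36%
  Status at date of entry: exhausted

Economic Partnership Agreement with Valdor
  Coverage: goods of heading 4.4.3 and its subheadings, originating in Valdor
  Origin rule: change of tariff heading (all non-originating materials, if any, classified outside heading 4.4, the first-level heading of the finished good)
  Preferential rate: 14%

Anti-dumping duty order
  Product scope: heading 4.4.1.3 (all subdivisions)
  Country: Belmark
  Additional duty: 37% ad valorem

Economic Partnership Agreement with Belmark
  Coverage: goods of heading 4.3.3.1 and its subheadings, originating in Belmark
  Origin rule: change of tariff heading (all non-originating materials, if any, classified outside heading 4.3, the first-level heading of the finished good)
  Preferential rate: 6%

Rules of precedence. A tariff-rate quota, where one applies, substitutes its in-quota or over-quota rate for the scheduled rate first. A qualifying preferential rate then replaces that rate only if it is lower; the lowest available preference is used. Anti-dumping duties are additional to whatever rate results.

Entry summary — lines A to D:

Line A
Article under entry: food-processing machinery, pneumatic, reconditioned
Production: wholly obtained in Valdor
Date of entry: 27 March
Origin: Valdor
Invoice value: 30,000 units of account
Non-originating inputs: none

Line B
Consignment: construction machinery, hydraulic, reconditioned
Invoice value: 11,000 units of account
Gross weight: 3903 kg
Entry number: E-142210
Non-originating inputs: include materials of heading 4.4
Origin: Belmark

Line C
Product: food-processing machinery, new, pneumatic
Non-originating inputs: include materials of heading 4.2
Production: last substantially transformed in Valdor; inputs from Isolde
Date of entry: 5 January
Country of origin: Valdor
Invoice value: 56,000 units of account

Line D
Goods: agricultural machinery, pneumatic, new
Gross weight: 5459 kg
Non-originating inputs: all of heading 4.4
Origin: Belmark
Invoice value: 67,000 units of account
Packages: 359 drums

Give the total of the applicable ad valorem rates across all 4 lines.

Line A: food-processing → 4.2; pneumatic → 4.2.1; reconditioned → 4.2.1.1. Scheduled 12%. Valdor agreement on 4.2.1: wholly obtained → 12% available; Valdor agreement on 4.4.3: 4.2.1.1 not covered; preference 12% not lower than 12% → no reduction. → 12%.
Line B: construction → 4.4; hydraulic → 4.4.2; reconditioned → 4.4.2.1. Scheduled 24%. Belmark agreement on 4.3.3.1: 4.4.2.1 not covered. → 24%.
Line C: food-processing → 4.2; pneumatic → 4.2.1; new → 4.2.1.2. Scheduled 3%. Valdor agreement on 4.2.1: not wholly obtained; Valdor agreement on 4.4.3: 4.2.1.2 not covered. → 3%.
Line D: agricultural → 4.3; pneumatic → 4.3.1; new → 4.3.1.2. Scheduled 10%. Belmark agreement on 4.3.3.1: 4.3.1.2 not covered. → 10%.
Sum: 12% + 24% + 3% + 10% = 49%.

49%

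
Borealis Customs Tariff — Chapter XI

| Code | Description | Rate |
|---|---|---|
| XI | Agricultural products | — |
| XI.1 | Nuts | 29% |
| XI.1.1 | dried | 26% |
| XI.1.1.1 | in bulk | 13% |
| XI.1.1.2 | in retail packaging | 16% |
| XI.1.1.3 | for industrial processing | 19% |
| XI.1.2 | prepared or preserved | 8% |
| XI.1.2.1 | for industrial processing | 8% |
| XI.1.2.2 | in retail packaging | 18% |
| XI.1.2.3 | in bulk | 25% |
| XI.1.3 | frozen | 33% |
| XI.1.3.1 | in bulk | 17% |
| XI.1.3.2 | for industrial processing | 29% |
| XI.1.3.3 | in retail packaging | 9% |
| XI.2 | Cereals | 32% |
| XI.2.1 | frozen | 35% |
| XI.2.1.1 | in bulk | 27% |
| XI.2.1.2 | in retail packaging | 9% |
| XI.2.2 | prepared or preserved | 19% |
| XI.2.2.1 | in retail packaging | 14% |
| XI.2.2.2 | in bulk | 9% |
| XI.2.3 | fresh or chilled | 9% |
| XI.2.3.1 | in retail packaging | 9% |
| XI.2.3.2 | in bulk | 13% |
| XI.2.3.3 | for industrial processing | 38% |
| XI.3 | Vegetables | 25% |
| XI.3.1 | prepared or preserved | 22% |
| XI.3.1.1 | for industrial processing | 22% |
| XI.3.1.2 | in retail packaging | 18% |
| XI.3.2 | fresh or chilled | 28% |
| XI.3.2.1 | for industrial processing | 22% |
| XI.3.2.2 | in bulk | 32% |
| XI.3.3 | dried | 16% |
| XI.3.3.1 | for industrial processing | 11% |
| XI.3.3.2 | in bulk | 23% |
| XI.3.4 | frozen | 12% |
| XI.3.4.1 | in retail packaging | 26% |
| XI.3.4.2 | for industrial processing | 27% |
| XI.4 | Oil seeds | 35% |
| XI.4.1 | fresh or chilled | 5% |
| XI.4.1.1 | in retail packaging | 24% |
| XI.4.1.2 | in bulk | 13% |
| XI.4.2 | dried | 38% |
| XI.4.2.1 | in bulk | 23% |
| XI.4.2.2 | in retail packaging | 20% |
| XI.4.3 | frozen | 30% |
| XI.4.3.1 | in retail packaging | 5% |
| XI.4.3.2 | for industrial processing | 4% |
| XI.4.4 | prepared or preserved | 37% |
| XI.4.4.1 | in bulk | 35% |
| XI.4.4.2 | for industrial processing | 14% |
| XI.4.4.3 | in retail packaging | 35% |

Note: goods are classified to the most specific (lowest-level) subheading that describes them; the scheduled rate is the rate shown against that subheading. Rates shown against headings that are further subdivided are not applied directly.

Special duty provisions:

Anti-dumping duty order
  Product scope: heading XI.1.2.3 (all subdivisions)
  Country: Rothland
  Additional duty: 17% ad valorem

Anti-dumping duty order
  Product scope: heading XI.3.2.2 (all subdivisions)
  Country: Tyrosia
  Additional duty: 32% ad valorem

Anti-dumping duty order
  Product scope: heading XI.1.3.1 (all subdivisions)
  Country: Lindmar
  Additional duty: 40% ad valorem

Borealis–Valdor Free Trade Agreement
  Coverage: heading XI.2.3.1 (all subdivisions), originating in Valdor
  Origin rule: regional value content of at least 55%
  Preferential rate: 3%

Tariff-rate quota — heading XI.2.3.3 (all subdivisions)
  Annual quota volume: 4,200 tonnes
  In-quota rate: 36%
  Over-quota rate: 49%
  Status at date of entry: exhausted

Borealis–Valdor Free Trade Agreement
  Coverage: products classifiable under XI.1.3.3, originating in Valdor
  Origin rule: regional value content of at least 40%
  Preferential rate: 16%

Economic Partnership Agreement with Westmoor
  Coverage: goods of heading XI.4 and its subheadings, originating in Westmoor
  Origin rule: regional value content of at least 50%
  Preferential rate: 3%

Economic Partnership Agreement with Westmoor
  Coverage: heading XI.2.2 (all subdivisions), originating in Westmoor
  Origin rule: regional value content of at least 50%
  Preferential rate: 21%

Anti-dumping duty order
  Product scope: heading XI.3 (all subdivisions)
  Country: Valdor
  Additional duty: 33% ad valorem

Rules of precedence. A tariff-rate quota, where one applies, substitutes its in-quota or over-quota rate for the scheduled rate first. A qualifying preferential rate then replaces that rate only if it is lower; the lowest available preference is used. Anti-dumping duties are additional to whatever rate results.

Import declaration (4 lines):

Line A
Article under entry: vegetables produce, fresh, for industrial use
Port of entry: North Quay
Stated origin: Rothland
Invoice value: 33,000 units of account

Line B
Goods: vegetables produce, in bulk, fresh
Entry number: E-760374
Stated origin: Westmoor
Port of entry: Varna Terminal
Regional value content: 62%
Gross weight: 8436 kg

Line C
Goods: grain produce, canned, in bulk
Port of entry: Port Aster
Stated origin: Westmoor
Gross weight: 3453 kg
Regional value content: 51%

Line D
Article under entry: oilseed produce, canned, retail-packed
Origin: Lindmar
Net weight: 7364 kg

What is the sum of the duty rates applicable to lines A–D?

98%

Line A: vegetables → XI.3; fresh → XI.3.2; for industrial use → XI.3.2.1. Scheduled 22%. No special measure applies. → 22%.
Line B: vegetables → XI.3; fresh → XI.3.2; in bulk → XI.3.2.2. Scheduled 32%. Westmoor agreement on XI.4: XI.3.2.2 not covered; Westmoor agreement on XI.2.2: XI.3.2.2 not covered. → 32%.
Line C: grain → XI.2; canned → XI.2.2; in bulk → XI.2.2.2. Scheduled 9%. Westmoor agreement on XI.4: XI.2.2.2 not covered; Westmoor agreement on XI.2.2: RVC ≥ 50% → 21% available; preference 21% not lower than 9% → no reduction. → 9%.
Line D: oilseed → XI.4; canned → XI.4.4; retail-packed → XI.4.4.3. Scheduled 35%. No special measure applies. → 35%.
Sum: 22% + 32% + 9% + 35% = 98%.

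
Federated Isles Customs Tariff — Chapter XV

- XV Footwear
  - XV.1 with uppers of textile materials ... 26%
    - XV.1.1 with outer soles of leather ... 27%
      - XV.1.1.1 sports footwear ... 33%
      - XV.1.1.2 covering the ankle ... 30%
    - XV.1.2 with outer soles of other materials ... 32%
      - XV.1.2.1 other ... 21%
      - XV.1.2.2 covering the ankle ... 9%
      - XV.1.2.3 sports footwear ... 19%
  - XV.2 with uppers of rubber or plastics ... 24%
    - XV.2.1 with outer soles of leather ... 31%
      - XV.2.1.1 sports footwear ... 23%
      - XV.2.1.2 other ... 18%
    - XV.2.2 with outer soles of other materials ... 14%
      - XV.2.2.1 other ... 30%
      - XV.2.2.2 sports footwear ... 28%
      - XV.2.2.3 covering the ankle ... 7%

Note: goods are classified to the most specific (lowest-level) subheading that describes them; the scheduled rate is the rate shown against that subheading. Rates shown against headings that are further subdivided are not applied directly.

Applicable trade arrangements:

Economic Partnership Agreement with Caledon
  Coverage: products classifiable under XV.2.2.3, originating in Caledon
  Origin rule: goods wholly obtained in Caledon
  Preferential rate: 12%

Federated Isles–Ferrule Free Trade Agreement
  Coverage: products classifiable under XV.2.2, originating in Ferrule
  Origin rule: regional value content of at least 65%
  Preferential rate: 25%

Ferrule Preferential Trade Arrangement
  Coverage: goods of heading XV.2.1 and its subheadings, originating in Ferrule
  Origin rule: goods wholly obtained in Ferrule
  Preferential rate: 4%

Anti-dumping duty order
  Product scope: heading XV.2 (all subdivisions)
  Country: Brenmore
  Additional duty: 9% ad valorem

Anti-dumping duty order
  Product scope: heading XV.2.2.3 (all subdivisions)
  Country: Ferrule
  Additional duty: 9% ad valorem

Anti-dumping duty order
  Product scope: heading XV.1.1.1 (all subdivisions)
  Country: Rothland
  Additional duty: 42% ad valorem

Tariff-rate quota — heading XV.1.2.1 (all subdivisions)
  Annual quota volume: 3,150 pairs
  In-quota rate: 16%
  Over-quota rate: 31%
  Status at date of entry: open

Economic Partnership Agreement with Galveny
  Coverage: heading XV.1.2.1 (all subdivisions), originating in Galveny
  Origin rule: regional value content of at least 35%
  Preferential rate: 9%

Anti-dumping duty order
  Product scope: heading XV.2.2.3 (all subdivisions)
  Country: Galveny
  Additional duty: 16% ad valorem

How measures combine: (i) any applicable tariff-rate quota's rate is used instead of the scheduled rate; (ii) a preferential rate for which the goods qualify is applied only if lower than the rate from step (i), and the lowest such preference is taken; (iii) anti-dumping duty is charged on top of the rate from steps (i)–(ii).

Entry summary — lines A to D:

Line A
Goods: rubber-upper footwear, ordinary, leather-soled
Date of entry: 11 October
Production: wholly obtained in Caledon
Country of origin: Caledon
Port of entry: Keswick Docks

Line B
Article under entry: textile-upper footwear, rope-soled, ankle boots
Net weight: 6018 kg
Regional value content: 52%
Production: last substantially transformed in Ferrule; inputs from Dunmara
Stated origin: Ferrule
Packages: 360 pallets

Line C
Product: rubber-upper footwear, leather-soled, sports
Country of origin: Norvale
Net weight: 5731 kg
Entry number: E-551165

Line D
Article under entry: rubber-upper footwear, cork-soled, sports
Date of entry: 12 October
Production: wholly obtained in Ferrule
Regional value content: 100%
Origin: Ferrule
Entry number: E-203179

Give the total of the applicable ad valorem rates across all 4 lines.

Line A: rubber-upper → XV.2; leather-soled → XV.2.1; ordinary → XV.2.1.2. Scheduled 18%. Caledon agreement on XV.2.2.3: XV.2.1.2 not covered. → 18%.
Line B: textile-upper → XV.1; rope-soled → XV.1.2; ankle boots → XV.1.2.2. Scheduled 9%. Ferrule agreement on XV.2.2: XV.1.2.2 not covered; Ferrule agreement on XV.2.1: XV.1.2.2 not covered. → 9%.
Line C: rubber-upper → XV.2; leather-soled → XV.2.1; sports → XV.2.1.1. Scheduled 23%. No special measure applies. → 23%.
Line D: rubber-upper → XV.2; cork-soled → XV.2.2; sports → XV.2.2.2. Scheduled 28%. Ferrule agreement on XV.2.2: RVC ≥ 65% → 25% available; Ferrule agreement on XV.2.1: XV.2.2.2 not covered; preferential 25%. → 25%.
Sum: 18% + 9% + 23% + 25% = 75%.

75%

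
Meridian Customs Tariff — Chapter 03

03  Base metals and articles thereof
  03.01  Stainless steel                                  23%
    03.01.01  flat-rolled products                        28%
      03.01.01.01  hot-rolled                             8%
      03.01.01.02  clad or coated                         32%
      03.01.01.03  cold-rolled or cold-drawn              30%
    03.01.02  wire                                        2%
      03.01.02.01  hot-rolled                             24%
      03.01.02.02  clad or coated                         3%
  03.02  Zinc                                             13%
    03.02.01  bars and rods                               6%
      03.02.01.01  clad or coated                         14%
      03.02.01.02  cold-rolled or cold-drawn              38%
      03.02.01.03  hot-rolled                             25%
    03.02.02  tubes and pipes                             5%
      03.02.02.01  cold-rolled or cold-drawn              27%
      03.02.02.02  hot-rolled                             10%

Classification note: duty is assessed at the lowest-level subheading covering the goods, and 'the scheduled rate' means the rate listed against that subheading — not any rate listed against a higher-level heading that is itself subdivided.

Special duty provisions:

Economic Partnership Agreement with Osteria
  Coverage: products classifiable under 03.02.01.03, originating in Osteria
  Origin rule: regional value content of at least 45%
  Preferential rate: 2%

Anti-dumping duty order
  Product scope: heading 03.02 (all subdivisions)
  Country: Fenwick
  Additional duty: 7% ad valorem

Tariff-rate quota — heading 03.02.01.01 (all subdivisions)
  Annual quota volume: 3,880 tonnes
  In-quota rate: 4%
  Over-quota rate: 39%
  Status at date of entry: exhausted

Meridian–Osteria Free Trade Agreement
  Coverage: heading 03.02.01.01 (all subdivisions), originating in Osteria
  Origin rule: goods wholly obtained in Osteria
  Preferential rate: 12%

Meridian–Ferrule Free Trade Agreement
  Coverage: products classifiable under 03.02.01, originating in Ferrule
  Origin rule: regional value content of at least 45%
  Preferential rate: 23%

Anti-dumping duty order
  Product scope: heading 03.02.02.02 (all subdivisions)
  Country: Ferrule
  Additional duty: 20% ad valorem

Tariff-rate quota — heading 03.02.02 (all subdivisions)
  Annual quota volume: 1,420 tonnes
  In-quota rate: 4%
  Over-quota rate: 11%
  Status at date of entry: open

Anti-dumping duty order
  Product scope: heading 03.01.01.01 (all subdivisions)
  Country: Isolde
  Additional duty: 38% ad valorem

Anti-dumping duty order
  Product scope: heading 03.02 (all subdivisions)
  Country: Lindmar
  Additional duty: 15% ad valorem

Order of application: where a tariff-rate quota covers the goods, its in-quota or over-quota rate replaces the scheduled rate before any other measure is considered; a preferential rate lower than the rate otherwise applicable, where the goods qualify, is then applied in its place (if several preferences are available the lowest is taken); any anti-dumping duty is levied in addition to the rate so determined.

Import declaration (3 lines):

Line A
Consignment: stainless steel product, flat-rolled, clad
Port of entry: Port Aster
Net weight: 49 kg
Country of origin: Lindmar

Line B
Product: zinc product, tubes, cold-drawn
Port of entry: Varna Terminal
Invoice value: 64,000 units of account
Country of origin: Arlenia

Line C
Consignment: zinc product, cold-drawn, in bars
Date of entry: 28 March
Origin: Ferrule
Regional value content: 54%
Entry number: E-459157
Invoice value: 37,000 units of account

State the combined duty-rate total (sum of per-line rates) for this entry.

59%

Line A: stainless steel → 03.01; flat-rolled → 03.01.01; clad → 03.01.01.02. Scheduled 32%. No special measure applies. → 32%.
Line B: zinc → 03.02; tubes → 03.02.02; cold-drawn → 03.02.02.01. Scheduled 27%. quota on 03.02.02 open → in-quota 4%. → 4%.
Line C: zinc → 03.02; in bars → 03.02.01; cold-drawn → 03.02.01.02. Scheduled 38%. Ferrule agreement on 03.02.01: RVC ≥ 45% → 23% available; preferential 23%. → 23%.
Sum: 32% + 4% + 23% = 59%.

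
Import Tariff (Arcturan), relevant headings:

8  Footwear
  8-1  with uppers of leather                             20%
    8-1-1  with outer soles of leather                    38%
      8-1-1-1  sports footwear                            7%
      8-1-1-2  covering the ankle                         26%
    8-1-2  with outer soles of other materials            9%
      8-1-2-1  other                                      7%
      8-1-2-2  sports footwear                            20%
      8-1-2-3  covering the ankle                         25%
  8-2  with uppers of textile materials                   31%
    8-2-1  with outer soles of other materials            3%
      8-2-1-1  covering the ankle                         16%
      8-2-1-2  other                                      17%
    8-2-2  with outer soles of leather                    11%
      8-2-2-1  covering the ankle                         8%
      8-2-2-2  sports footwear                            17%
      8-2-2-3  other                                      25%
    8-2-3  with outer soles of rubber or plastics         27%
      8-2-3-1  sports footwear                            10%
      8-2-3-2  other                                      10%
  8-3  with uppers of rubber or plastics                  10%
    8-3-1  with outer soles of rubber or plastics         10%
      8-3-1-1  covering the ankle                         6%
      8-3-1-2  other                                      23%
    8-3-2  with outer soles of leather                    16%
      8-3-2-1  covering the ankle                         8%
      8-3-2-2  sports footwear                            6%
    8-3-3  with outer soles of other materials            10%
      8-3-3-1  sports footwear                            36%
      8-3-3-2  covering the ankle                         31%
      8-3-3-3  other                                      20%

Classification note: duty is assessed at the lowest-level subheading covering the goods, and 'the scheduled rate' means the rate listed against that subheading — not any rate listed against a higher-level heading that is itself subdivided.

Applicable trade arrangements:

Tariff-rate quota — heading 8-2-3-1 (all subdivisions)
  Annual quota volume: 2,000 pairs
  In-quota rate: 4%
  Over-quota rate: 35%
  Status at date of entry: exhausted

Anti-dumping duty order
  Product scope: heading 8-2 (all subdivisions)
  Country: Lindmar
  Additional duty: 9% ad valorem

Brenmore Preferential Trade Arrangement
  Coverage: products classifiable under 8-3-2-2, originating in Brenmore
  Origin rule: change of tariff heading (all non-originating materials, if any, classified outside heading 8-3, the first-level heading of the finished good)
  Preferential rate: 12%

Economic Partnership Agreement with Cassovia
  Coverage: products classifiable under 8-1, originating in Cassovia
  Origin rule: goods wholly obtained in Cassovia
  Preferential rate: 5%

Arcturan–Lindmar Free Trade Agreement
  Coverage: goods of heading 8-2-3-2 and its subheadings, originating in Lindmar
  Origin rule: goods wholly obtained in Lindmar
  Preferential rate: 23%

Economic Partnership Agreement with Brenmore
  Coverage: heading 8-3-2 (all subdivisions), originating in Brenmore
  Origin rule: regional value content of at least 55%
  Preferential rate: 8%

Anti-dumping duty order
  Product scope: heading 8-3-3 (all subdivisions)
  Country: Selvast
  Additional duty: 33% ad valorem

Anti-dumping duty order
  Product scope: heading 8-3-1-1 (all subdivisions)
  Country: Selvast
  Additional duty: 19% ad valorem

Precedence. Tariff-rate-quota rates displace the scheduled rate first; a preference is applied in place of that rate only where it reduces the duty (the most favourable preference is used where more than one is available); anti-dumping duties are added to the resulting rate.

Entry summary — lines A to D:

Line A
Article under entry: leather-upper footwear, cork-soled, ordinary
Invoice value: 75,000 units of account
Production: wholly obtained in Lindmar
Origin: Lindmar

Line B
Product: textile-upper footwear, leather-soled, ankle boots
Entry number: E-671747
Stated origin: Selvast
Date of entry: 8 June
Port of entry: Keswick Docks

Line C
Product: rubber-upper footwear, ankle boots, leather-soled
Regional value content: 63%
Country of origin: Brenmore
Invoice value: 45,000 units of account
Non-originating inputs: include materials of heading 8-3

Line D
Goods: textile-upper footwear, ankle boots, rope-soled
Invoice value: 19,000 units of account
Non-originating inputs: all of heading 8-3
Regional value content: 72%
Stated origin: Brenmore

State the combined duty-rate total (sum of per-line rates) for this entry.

Line A: leather-upper → 8-1; cork-soled → 8-1-2; ordinary → 8-1-2-1. Scheduled 7%. Lindmar agreement on 8-2-3-2: 8-1-2-1 not covered. → 7%.
Line B: textile-upper → 8-2; leather-soled → 8-2-2; ankle boots → 8-2-2-1. Scheduled 8%. No special measure applies. → 8%.
Line C: rubber-upper → 8-3; leather-soled → 8-3-2; ankle boots → 8-3-2-1. Scheduled 8%. Brenmore agreement on 8-3-2-2: 8-3-2-1 not covered; Brenmore agreement on 8-3-2: RVC ≥ 55% → 8% available; preference 8% not lower than 8% → no reduction. → 8%.
Line D: textile-upper → 8-2; rope-soled → 8-2-1; ankle boots → 8-2-1-1. Scheduled 16%. Brenmore agreement on 8-3-2-2: 8-2-1-1 not covered; Brenmore agreement on 8-3-2: 8-2-1-1 not covered. → 16%.
Sum: 7% + 8% + 8% + 16% = 39%.

39%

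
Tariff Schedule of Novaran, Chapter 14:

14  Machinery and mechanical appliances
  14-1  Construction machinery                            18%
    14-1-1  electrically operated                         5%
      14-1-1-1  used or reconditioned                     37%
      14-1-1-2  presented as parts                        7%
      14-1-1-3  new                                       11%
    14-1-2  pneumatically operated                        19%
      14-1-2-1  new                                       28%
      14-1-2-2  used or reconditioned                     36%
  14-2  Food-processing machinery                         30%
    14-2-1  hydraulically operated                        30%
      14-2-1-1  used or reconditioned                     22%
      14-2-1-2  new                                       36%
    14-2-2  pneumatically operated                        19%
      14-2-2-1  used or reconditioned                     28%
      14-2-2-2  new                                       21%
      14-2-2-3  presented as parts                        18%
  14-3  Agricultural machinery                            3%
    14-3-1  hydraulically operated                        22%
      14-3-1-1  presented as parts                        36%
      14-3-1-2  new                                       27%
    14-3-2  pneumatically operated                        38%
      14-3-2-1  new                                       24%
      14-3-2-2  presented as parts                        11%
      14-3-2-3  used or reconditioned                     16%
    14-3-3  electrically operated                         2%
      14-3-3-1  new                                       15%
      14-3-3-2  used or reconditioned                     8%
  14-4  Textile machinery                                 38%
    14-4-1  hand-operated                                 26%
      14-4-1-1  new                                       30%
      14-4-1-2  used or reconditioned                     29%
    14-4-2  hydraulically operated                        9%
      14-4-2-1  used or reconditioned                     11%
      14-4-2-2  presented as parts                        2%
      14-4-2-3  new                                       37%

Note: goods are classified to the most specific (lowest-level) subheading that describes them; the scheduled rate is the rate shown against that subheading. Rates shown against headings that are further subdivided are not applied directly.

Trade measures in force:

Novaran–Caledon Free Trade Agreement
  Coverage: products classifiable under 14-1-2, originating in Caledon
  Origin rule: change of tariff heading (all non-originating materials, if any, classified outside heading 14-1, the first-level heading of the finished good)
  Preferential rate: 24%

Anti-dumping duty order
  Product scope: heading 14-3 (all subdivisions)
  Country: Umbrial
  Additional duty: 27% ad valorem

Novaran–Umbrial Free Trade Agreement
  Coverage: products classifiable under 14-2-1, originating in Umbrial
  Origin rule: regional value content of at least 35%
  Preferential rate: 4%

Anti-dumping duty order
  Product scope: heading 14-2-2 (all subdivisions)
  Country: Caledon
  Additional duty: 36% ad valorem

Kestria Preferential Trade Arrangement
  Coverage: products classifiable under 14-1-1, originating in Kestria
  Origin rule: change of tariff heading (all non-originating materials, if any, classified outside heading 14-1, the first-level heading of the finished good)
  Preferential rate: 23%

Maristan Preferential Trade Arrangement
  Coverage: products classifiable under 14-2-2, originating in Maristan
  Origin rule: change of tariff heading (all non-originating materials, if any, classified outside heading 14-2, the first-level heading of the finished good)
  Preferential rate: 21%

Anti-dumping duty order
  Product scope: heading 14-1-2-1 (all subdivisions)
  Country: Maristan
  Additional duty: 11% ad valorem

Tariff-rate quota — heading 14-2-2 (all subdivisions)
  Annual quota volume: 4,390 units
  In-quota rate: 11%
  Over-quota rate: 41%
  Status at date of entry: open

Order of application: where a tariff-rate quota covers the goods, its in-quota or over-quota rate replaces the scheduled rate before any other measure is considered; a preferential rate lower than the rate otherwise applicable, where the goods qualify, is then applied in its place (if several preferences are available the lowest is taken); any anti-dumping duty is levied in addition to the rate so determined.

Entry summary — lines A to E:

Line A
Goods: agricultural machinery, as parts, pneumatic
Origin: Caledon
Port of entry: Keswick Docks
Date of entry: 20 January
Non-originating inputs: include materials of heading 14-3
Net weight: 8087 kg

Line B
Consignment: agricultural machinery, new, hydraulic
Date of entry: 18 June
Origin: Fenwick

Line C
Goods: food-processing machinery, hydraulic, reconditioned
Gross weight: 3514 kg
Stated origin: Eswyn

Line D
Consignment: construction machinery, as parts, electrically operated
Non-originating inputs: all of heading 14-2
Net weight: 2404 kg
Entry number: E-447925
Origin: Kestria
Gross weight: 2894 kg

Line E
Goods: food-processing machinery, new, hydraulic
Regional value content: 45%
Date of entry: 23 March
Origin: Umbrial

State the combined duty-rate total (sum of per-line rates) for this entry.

Line A: agricultural → 14-3; pneumatic → 14-3-2; as parts → 14-3-2-2. Scheduled 11%. Caledon agreement on 14-1-2: 14-3-2-2 not covered. → 11%.
Line B: agricultural → 14-3; hydraulic → 14-3-1; new → 14-3-1-2. Scheduled 27%. No special measure applies. → 27%.
Line C: food-processing → 14-2; hydraulic → 14-2-1; reconditioned → 14-2-1-1. Scheduled 22%. No special measure applies. → 22%.
Line D: construction → 14-1; electrically operated → 14-1-1; as parts → 14-1-1-2. Scheduled 7%. Kestria agreement on 14-1-1: CTH met → 23% available; preference 23% not lower than 7% → no reduction. → 7%.
Line E: food-processing → 14-2; hydraulic → 14-2-1; new → 14-2-1-2. Scheduled 36%. Umbrial agreement on 14-2-1: RVC ≥ 35% → 4% available; preferential 4%. → 4%.
Sum: 11% + 27% + 22% + 7% + 4% = 71%.

71%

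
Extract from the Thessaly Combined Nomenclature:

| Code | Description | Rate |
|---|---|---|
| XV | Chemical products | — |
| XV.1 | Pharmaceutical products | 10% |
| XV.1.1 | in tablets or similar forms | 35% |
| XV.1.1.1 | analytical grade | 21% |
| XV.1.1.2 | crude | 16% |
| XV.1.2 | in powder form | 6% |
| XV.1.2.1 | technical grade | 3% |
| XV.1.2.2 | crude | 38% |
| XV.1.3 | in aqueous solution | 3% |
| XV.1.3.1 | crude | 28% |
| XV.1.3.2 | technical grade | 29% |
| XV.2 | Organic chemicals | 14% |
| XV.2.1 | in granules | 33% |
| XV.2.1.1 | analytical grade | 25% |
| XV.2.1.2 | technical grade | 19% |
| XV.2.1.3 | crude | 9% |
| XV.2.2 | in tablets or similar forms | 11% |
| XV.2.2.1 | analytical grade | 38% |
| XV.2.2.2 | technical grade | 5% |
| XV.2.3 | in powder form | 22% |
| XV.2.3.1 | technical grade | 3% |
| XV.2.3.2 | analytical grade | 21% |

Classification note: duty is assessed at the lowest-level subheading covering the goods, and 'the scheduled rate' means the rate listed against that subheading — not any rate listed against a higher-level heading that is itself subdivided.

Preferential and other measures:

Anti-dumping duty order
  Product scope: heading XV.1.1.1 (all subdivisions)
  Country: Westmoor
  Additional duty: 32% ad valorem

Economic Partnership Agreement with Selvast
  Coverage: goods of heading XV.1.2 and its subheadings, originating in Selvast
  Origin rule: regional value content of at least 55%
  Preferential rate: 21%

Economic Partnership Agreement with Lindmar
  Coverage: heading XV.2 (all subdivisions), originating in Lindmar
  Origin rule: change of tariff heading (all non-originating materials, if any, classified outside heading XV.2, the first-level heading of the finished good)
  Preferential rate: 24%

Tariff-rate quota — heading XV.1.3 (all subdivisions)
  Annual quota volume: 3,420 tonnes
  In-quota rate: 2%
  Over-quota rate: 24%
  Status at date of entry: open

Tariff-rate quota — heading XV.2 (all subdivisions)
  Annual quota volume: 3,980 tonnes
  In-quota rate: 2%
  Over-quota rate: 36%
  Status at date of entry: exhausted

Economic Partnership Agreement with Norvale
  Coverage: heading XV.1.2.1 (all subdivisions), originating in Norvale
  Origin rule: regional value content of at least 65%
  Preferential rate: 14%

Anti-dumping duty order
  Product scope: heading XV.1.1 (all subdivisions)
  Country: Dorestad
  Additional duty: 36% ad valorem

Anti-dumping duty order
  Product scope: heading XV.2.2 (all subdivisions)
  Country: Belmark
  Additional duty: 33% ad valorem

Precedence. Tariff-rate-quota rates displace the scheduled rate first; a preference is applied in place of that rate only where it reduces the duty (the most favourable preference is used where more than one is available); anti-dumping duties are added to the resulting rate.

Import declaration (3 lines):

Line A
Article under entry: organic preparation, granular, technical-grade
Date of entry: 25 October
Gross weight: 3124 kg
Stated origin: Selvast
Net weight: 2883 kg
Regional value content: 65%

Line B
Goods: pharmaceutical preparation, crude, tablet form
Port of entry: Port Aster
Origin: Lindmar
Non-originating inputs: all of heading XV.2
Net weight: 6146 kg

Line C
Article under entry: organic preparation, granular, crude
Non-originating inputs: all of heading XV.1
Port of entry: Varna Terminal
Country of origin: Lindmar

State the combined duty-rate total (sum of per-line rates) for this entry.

76%

Line A: organic → XV.2; granular → XV.2.1; technical-grade → XV.2.1.2. Scheduled 19%. quota on XV.2 exhausted → over-quota 36%; Selvast agreement on XV.1.2: XV.2.1.2 not covered. → 36%.
Line B: pharmaceutical → XV.1; tablet form → XV.1.1; crude → XV.1.1.2. Scheduled 16%. Lindmar agreement on XV.2: XV.1.1.2 not covered. → 16%.
Line C: organic → XV.2; granular → XV.2.1; crude → XV.2.1.3. Scheduled 9%. quota on XV.2 exhausted → over-quota 36%; Lindmar agreement on XV.2: CTH met → 24% available; preferential 24%. → 24%.
Sum: 36% + 16% + 24% = 76%.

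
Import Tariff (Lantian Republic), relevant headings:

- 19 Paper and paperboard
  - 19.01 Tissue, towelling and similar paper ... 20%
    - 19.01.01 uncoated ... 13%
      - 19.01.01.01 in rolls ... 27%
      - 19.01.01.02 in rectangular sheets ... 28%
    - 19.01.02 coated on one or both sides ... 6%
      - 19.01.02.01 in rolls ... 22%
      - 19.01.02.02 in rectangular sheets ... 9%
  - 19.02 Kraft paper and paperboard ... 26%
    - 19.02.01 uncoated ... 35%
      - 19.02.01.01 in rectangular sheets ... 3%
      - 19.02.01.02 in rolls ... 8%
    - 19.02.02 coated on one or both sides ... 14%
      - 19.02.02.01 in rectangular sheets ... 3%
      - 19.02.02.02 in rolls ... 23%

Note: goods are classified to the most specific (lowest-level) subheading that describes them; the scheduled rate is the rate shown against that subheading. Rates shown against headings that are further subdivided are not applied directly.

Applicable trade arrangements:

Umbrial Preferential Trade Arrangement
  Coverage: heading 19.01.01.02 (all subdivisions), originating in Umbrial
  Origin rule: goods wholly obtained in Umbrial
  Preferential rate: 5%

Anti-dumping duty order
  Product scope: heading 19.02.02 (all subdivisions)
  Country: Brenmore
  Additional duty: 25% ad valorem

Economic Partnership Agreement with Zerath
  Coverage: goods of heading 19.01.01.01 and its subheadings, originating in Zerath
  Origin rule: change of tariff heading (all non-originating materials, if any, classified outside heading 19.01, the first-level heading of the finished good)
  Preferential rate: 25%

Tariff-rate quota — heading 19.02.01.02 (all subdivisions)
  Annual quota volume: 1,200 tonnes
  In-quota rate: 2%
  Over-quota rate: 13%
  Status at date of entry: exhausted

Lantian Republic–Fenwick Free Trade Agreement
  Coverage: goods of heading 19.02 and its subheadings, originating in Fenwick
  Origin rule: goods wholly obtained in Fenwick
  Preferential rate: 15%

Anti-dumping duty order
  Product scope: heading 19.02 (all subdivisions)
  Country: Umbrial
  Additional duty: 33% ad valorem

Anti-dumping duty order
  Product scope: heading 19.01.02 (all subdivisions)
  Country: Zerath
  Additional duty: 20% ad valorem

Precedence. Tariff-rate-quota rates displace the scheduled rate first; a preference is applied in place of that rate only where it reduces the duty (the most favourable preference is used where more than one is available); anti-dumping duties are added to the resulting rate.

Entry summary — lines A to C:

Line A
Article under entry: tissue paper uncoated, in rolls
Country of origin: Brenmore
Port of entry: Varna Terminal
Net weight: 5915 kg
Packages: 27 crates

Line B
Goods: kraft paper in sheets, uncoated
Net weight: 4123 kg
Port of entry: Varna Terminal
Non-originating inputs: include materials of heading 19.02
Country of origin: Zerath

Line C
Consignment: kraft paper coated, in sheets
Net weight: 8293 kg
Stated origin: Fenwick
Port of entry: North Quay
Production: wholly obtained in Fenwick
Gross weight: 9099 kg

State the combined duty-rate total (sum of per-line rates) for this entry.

33%

Line A: tissue paper → 19.01; uncoated → 19.01.01; in rolls → 19.01.01.01. Scheduled 27%. No special measure applies. → 27%.
Line B: kraft paper → 19.02; uncoated → 19.02.01; in sheets → 19.02.01.01. Scheduled 3%. Zerath agreement on 19.01.01.01: 19.02.01.01 not covered. → 3%.
Line C: kraft paper → 19.02; coated → 19.02.02; in sheets → 19.02.02.01. Scheduled 3%. Fenwick agreement on 19.02: wholly obtained → 15% available; preference 15% not lower than 3% → no reduction. → 3%.
Sum: 27% + 3% + 3% = 33%.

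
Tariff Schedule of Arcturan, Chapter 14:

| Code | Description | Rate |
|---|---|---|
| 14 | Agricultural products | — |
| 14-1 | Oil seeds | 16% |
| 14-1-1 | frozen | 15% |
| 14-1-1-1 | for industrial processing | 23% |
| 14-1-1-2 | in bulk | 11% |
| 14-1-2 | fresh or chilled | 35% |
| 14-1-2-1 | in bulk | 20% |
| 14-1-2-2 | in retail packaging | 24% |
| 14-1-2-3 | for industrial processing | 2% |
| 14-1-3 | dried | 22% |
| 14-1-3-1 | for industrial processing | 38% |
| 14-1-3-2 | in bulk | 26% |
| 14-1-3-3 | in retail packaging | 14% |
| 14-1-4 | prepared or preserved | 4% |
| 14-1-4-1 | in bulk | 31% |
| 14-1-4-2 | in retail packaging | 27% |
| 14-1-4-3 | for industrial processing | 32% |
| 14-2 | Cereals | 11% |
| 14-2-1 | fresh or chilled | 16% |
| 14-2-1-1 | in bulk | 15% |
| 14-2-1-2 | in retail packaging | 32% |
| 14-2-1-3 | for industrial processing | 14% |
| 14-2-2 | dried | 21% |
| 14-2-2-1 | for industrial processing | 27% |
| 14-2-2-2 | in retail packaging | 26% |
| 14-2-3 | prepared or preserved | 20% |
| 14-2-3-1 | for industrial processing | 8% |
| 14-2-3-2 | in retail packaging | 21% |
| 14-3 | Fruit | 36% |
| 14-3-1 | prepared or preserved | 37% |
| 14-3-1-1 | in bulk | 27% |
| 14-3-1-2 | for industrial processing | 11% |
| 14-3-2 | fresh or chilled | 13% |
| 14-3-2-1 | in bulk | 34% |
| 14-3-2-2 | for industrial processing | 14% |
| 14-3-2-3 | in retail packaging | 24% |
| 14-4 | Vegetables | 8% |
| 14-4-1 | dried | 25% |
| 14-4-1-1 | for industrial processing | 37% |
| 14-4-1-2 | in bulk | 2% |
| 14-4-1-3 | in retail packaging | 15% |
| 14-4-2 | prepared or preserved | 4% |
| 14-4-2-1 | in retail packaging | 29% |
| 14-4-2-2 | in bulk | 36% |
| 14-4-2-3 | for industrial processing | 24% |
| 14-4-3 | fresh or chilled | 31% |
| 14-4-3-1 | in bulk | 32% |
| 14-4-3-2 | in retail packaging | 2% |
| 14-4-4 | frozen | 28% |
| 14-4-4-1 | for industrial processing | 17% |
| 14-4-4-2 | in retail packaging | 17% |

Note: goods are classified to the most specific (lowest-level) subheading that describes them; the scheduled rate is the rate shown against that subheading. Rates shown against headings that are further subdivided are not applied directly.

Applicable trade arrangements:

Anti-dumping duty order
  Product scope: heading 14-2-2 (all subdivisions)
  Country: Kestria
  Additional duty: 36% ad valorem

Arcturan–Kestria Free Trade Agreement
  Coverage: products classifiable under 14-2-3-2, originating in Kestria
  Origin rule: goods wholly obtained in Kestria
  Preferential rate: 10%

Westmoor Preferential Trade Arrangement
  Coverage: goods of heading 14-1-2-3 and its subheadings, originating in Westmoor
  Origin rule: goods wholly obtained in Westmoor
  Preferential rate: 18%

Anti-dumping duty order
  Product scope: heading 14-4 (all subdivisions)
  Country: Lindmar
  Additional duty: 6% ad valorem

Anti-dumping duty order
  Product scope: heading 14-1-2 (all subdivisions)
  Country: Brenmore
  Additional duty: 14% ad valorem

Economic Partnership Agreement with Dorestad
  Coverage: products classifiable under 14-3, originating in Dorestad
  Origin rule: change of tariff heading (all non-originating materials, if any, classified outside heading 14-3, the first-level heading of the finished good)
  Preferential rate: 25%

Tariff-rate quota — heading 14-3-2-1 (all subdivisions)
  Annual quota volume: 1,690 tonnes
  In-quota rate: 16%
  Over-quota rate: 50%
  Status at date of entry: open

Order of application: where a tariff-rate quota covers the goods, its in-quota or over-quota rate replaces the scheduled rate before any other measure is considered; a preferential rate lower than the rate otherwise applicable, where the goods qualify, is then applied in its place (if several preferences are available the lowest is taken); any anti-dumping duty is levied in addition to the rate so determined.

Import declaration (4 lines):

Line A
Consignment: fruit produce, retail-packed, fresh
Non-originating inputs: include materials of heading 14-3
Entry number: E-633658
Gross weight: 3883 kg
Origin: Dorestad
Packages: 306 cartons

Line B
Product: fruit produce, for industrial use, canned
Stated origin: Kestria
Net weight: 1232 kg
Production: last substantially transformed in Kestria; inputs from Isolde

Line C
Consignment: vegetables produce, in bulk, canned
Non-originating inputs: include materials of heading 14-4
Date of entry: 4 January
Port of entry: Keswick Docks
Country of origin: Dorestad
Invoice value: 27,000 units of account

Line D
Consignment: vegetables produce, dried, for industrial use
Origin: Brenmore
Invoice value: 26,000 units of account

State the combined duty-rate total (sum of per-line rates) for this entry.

Line A: fruit → 14-3; fresh → 14-3-2; retail-packed → 14-3-2-3. Scheduled 24%. Dorestad agreement on 14-3: CTH not met. → 24%.
Line B: fruit → 14-3; canned → 14-3-1; for industrial use → 14-3-1-2. Scheduled 11%. Kestria agreement on 14-2-3-2: 14-3-1-2 not covered. → 11%.
Line C: vegetables → 14-4; canned → 14-4-2; in bulk → 14-4-2-2. Scheduled 36%. Dorestad agreement on 14-3: 14-4-2-2 not covered. → 36%.
Line D: vegetables → 14-4; dried → 14-4-1; for industrial use → 14-4-1-1. Scheduled 37%. No special measure applies. → 37%.
Sum: 24% + 11% + 36% + 37% = 108%.

108%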